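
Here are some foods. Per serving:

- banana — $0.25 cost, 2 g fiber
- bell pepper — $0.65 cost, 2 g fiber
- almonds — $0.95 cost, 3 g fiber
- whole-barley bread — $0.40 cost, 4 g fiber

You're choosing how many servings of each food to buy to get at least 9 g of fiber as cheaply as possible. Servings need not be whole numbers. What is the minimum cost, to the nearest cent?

$0.90

Cost per g of fiber: whole-barley bread $0.1000, banana $0.1250, almonds $0.3167, bell pepper $0.3250.
With no serving limits, use only whole-barley bread: 9 g / 4 g = 2.25 servings × $0.40 = $0.90.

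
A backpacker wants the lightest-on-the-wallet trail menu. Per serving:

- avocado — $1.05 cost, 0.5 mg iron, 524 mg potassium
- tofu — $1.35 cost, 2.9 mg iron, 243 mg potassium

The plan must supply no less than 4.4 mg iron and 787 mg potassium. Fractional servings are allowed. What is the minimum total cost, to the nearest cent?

$2.76

Two binding constraints pin down two serving amounts, so the optimal mix uses at most two foods. The candidates are each food alone (scaled to the tighter of iron/potassium) and each pair with both constraints tight.
avocado only: max(4.4/0.5, 787/524) = 8.8 servings → $9.24.
tofu only: max(4.4/2.9, 787/243) = 3.239 servings → $4.37.
avocado + tofu with both tight: 0.8677 servings and 1.368 servings → $2.76.
So the least-cost plan costs $2.76.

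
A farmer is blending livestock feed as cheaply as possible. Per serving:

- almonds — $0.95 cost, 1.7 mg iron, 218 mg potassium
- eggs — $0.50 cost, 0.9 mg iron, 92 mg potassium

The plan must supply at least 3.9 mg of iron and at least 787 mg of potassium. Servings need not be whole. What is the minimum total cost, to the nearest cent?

For a min-cost LP with two ≥-constraints, a basic feasible solution has at most two positive variables.
almonds only: max(3.9/1.7, 787/218) = 3.61 servings → $3.43.
eggs only: max(3.9/0.9, 787/92) = 8.554 servings → $4.28.
almonds + eggs with both targets exact would need a negative amount; discard.
Cheapest feasible corner: $3.43.

$3.43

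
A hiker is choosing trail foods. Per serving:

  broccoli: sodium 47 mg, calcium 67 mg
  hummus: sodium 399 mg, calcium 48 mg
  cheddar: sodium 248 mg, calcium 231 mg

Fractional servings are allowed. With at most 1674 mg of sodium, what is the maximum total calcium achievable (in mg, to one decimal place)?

Calcium per mg sodium: broccoli 1.426, cheddar 0.9315, hummus 0.1203.
With no serving limits, spend the whole sodium allowance on broccoli: 1674 mg / 47 mg × 67 mg = 2386.3 mg.

2386.3 mg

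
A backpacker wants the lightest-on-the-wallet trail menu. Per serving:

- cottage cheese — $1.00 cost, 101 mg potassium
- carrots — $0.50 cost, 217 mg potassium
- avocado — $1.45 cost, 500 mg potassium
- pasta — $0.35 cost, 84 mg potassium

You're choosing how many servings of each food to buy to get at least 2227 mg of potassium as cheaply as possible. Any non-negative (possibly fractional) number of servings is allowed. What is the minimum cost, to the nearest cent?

$5.13

Cost per mg of potassium: carrots $0.0023, avocado $0.0029, pasta $0.0042, cottage cheese $0.0099.
With no serving limits, use only carrots: 2227 mg / 217 mg = 10.26 servings × $0.50 = $5.13.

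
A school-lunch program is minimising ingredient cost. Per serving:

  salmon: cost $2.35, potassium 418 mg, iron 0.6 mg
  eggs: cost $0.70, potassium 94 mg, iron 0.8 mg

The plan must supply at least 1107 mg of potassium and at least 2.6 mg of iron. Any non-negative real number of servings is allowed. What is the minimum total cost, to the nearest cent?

$6.48

salmon only: max(1107/418, 2.6/0.6) = 4.333 servings → $10.18.
eggs only: max(1107/94, 2.6/0.8) = 11.78 servings → $8.24.
salmon + eggs with both tight: 2.306 servings and 1.52 servings → $6.48.
So the least-cost plan costs $6.48.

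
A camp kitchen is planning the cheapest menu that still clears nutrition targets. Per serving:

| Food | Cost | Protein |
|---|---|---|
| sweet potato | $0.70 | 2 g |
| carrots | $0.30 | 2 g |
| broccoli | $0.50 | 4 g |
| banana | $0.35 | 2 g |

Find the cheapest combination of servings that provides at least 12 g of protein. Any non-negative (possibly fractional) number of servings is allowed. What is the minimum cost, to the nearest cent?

Cost per g of protein: broccoli $0.1250, carrots $0.1500, banana $0.1750, sweet potato $0.3500.
With no serving limits, use only broccoli: 12 g / 4 g = 3 servings × $0.50 = $1.50.

$1.50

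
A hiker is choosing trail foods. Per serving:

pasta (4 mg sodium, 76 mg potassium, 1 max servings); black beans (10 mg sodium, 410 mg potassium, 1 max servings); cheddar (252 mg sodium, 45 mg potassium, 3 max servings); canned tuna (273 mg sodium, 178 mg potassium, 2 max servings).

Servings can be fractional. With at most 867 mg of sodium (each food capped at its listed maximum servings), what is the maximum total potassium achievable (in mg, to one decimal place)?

896.8 mg

Potassium per mg sodium: black beans 41, pasta 19, canned tuna 0.652, cheddar 0.1786.
Take 1 serving of black beans: uses 10 mg sodium, +410.0 mg potassium (running total 410.0 mg).
Take 1 serving of pasta: uses 4 mg sodium, +76.0 mg potassium (running total 486.0 mg).
Take 2 servings of canned tuna: uses 546 mg sodium, +356.0 mg potassium (running total 842.0 mg).
Take 1.218 servings of cheddar: uses 307 mg sodium, +54.8 mg potassium (running total 896.8 mg).
Greedy by best ratio exhausts the sodium allowance optimally: 896.8 mg.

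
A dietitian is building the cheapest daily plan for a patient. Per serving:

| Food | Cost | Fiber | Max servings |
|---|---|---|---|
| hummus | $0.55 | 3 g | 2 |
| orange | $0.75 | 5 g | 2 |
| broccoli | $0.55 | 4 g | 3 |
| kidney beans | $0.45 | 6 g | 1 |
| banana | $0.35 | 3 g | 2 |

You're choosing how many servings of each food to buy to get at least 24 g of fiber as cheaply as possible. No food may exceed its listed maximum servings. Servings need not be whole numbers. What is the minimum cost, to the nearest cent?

Cost per g of fiber: kidney beans $0.0750, banana $0.1167, broccoli $0.1375, orange $0.1500, hummus $0.1833.
Take 1 serving of kidney beans: +6.0 g fiber for $0.45 (total $0.45, still need 18.0 g).
Take 2 servings of banana: +6.0 g fiber for $0.70 (total $1.15, still need 12.0 g).
Take 3 servings of broccoli: +12.0 g fiber for $1.65 (total $2.80, still need 0.0 g).
Filling from the cheapest source first is optimal under one linear minimum: $2.80.

$2.80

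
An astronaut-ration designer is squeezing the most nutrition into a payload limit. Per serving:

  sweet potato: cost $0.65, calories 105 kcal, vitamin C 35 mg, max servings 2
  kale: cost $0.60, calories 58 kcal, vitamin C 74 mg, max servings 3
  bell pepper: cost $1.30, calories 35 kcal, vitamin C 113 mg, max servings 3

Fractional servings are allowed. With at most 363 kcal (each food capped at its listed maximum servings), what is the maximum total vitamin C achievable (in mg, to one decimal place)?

589.0 mg

Vitamin C per kcal: bell pepper 3.229, kale 1.276, sweet potato 0.3333.
Take 3 servings of bell pepper: uses 105 kcal, +339.0 mg vitamin C (running total 339.0 mg).
Take 3 servings of kale: uses 174 kcal, +222.0 mg vitamin C (running total 561.0 mg).
Take 0.8 servings of sweet potato: uses 84 kcal, +28.0 mg vitamin C (running total 589.0 mg).
Greedy by best ratio exhausts the calories allowance optimally: 589.0 mg.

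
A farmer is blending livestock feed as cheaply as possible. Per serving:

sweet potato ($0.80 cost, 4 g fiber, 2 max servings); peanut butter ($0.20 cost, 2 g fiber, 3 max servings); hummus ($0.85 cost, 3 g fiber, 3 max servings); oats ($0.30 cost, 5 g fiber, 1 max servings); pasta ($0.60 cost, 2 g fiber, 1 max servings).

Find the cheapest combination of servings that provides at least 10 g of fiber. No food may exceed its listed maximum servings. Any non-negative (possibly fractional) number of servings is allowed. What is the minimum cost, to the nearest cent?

$0.80

Cost per g of fiber: oats $0.0600, peanut butter $0.1000, sweet potato $0.2000, hummus $0.2833, pasta $0.3000.
Take 1 serving of oats: +5.0 g fiber for $0.30 (total $0.30, still need 5.0 g).
Take 2.5 servings of peanut butter: +5.0 g fiber for $0.50 (total $0.80, still need 0.0 g).
Greedy by cheapest-per-g is optimal for a single linear constraint, so the minimum cost is $0.80.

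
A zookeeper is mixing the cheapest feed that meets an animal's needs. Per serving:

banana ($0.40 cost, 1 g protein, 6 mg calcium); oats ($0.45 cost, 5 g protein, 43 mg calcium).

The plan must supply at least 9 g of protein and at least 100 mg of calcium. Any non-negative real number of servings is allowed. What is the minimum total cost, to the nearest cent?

$1.05

This is a tiny linear program; its minimum lies at a vertex of the feasible set. List the vertices and price them.
banana only: max(9/1, 100/6) = 16.67 servings → $6.67.
oats only: max(9/5, 100/43) = 2.326 servings → $1.05.
banana + oats: the both-tight solution has a negative serving — not a feasible corner.
Cheapest feasible corner: $1.05.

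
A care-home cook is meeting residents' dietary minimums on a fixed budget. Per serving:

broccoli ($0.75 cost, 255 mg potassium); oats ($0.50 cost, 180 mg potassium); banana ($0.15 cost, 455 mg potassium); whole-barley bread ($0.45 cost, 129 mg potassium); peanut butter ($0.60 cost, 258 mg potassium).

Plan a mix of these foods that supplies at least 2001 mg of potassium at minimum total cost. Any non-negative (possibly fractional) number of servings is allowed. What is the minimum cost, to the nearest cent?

$0.66

Cost per mg of potassium: banana $0.0003, peanut butter $0.0023, oats $0.0028, broccoli $0.0029, whole-barley bread $0.0035.
With no serving limits, use only banana: 2001 mg / 455 mg = 4.398 servings × $0.15 = $0.66.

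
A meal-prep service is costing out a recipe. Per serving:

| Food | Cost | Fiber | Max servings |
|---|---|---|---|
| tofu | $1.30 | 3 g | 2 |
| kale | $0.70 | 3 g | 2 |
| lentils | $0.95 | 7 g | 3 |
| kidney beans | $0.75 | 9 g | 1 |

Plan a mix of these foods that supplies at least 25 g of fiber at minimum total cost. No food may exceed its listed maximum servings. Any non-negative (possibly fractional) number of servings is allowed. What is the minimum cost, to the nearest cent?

Cost per g of fiber: kidney beans $0.0833, lentils $0.1357, kale $0.2333, tofu $0.4333.
Take 1 serving of kidney beans: +9.0 g fiber for $0.75 (total $0.75, still need 16.0 g).
Take 2.286 servings of lentils: +16.0 g fiber for $2.17 (total $2.92, still need 0.0 g).
Greedy by cheapest-per-g is optimal for a single linear constraint, so the minimum cost is $2.92.

$2.92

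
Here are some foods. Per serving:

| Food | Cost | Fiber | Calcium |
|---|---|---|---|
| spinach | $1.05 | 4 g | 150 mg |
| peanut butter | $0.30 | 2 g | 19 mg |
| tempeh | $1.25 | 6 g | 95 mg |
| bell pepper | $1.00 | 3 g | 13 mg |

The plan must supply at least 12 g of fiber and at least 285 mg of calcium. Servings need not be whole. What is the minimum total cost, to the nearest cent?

A basic optimal solution has at most two foods positive. Try each food alone and each pair with both targets met exactly.
spinach only: max(12/4, 285/150) = 3 servings → $3.15.
peanut butter only: max(12/2, 285/19) = 15 servings → $4.50.
tempeh only: max(12/6, 285/95) = 3 servings → $3.75.
bell pepper only: max(12/3, 285/13) = 21.92 servings → $21.92.
spinach + peanut butter with both tight: 1.527 servings and 2.946 servings → $2.49.
spinach + tempeh with both tight: 1.096 servings and 1.269 servings → $2.74.
spinach + bell pepper with both tight: 1.756 servings and 1.658 servings → $3.50.
peanut butter + tempeh with both targets exact would need a negative amount; discard.
peanut butter + bell pepper: intersection lies outside the first quadrant.
tempeh + bell pepper: intersection lies outside the first quadrant.
Cheapest feasible corner: $2.49.

$2.49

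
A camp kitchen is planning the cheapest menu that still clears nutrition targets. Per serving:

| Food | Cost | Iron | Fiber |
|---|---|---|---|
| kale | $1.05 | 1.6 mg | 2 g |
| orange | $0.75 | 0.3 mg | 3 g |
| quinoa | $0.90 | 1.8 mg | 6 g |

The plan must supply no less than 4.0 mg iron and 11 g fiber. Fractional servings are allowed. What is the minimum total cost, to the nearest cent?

$2.00

An LP optimum is at a vertex; with two nutrient constraints at most two foods are used. Check each candidate.
kale only: max(4.0/1.6, 11/2) = 5.5 servings → $5.78.
orange only: max(4.0/0.3, 11/3) = 13.33 servings → $10.00.
quinoa only: max(4.0/1.8, 11/6) = 2.222 servings → $2.00.
kale + orange with both tight: 2.071 servings and 2.286 servings → $3.89.
kale + quinoa with both tight: 0.7 servings and 1.6 servings → $2.17.
orange + quinoa: the both-tight solution has a negative serving — not a feasible corner.
So the least-cost plan costs $2.00.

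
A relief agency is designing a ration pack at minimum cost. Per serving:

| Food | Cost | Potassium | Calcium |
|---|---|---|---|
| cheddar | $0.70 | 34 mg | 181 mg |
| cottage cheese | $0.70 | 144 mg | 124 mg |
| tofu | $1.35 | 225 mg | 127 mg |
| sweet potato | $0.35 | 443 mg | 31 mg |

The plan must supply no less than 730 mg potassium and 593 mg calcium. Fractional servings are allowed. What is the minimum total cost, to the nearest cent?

An LP optimum is at a vertex; with two nutrient constraints at most two foods are used. Check each candidate.
cheddar only: max(730/34, 593/181) = 21.47 servings → $15.03.
cottage cheese only: max(730/144, 593/124) = 5.069 servings → $3.55.
tofu only: max(730/225, 593/127) = 4.669 servings → $6.30.
sweet potato only: max(730/443, 593/31) = 19.13 servings → $6.70.
cheddar + cottage cheese: the both-tight solution has a negative serving — not a feasible corner.
cheddar + tofu with both tight: 1.118 servings and 3.075 servings → $4.93.
cheddar + sweet potato with both tight: 3.034 servings and 1.415 servings → $2.62.
cottage cheese + tofu with both tight: 4.236 servings and 0.5335 servings → $3.69.
cottage cheese + sweet potato with both tight: 4.757 servings and 0.1016 servings → $3.37.
tofu + sweet potato: intersection lies outside the first quadrant.
The minimum over all feasible corners is $2.62.

$2.62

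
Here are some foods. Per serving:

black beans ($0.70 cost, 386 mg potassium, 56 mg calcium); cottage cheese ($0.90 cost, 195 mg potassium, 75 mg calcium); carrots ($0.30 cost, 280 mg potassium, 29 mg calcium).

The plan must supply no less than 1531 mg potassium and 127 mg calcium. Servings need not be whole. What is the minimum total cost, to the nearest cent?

black beans only: max(1531/386, 127/56) = 3.966 servings → $2.78.
cottage cheese only: max(1531/195, 127/75) = 7.851 servings → $7.07.
carrots only: max(1531/280, 127/29) = 5.468 servings → $1.64.
black beans + cottage cheese with both targets exact would need a negative amount; discard.
black beans + carrots: the both-tight solution has a negative serving — not a feasible corner.
cottage cheese + carrots: intersection lies outside the first quadrant.
Cheapest feasible corner: $1.64.

$1.64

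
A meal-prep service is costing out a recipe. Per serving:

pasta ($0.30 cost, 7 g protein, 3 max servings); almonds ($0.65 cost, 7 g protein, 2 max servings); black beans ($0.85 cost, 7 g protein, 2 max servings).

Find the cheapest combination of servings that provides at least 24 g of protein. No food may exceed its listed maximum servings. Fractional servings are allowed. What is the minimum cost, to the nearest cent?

$1.18

Cost per g of protein: pasta $0.0429, almonds $0.0929, black beans $0.1214.
Take 3 servings of pasta: +21.0 g protein for $0.90 (total $0.90, still need 3.0 g).
Take 0.4286 servings of almonds: +3.0 g protein for $0.28 (total $1.18, still need 0.0 g).
Greedy by cheapest-per-g is optimal for a single linear constraint, so the minimum cost is $1.18.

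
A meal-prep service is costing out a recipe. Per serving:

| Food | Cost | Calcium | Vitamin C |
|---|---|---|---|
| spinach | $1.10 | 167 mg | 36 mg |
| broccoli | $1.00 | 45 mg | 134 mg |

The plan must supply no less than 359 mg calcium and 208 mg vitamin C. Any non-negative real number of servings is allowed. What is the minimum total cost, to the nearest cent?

A basic optimal solution has at most two foods positive. Try each food alone and each pair with both targets met exactly.
spinach only: max(359/167, 208/36) = 5.778 servings → $6.36.
broccoli only: max(359/45, 208/134) = 7.978 servings → $7.98.
spinach + broccoli with both tight: 1.867 servings and 1.051 servings → $3.10.
Cheapest feasible corner: $3.10.

$3.10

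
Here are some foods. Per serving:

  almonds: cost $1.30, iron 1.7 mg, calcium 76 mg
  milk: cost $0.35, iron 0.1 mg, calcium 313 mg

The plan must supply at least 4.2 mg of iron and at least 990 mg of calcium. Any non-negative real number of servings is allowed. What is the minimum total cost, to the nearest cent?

$3.92

Two binding constraints pin down two serving amounts, so the optimal mix uses at most two foods. The candidates are each food alone (scaled to the tighter of iron/calcium) and each pair with both constraints tight.
almonds only: max(4.2/1.7, 990/76) = 13.03 servings → $16.93.
milk only: max(4.2/0.1, 990/313) = 42 servings → $14.70.
almonds + milk with both tight: 2.318 servings and 2.6 servings → $3.92.
Cheapest feasible corner: $3.92.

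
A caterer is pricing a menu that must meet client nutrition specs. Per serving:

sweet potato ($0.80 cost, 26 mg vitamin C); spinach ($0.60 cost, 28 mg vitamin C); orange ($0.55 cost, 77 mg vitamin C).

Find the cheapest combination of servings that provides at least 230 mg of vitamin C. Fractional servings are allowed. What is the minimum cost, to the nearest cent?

$1.64

Cost per mg of vitamin C: orange $0.0071, spinach $0.0214, sweet potato $0.0308.
With no serving limits, use only orange: 230 mg / 77 mg = 2.987 servings × $0.55 = $1.64.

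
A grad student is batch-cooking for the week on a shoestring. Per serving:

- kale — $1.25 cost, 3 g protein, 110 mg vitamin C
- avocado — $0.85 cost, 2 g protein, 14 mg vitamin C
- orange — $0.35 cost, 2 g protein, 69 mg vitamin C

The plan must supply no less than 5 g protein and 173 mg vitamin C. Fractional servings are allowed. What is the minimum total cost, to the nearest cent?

With two linear requirements the optimum uses one or two foods; enumerate the corners.
kale only: max(5/3, 173/110) = 1.667 servings → $2.08.
avocado only: max(5/2, 173/14) = 12.36 servings → $10.50.
orange only: max(5/2, 173/69) = 2.507 servings → $0.88.
kale + avocado with both tight: 1.551 servings and 0.1742 servings → $2.09.
kale + orange with both tight: 0.07692 servings and 2.385 servings → $0.93.
avocado + orange: the both-tight solution has a negative serving — not a feasible corner.
So the least-cost plan costs $0.88.

$0.88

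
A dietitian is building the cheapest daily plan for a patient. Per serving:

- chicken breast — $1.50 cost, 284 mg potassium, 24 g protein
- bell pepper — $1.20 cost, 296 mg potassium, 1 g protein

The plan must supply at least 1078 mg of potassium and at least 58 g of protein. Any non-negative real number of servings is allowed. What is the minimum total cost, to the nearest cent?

This is a tiny linear program; its minimum lies at a vertex of the feasible set. List the vertices and price them.
chicken breast only: max(1078/284, 58/24) = 3.796 servings → $5.69.
bell pepper only: max(1078/296, 58/1) = 58 servings → $69.60.
chicken breast + bell pepper with both tight: 2.359 servings and 1.378 servings → $5.19.
The minimum over all feasible corners is $5.19.

$5.19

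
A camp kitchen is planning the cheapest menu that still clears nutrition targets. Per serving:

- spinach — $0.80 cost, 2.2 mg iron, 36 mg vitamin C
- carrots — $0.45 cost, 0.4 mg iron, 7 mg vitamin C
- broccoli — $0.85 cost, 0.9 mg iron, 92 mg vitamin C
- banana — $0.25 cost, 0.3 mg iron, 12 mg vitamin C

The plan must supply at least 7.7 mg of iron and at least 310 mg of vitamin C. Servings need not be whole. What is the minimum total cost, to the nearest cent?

$4.04

Two binding constraints pin down two serving amounts, so the optimal mix uses at most two foods. The candidates are each food alone (scaled to the tighter of iron/vitamin C) and each pair with both constraints tight.
spinach only: max(7.7/2.2, 310/36) = 8.611 servings → $6.89.
carrots only: max(7.7/0.4, 310/7) = 44.29 servings → $19.93.
broccoli only: max(7.7/0.9, 310/92) = 8.556 servings → $7.27.
banana only: max(7.7/0.3, 310/12) = 25.83 servings → $6.46.
spinach + carrots with both targets exact would need a negative amount; discard.
spinach + broccoli with both tight: 2.526 servings and 2.381 servings → $4.04.
spinach + banana with both targets exact would need a negative amount; discard.
carrots + broccoli with both tight: 14.08 servings and 2.298 servings → $8.29.
carrots + banana: the both-tight solution has a negative serving — not a feasible corner.
broccoli + banana with both tight: 0.03571 servings and 25.56 servings → $6.42.
The minimum over all feasible corners is $4.04.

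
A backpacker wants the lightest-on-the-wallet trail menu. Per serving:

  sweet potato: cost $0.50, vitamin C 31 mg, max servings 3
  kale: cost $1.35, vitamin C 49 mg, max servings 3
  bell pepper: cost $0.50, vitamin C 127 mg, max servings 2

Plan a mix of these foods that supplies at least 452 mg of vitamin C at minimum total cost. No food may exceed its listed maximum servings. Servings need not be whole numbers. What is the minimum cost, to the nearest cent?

Cost per mg of vitamin C: bell pepper $0.0039, sweet potato $0.0161, kale $0.0276.
Take 2 servings of bell pepper: +254.0 mg vitamin C for $1.00 (total $1.00, still need 198.0 mg).
Take 3 servings of sweet potato: +93.0 mg vitamin C for $1.50 (total $2.50, still need 105.0 mg).
Take 2.143 servings of kale: +105.0 mg vitamin C for $2.89 (total $5.39, still need 0.0 mg).
Filling from the cheapest source first is optimal under one linear minimum: $5.39.

$5.39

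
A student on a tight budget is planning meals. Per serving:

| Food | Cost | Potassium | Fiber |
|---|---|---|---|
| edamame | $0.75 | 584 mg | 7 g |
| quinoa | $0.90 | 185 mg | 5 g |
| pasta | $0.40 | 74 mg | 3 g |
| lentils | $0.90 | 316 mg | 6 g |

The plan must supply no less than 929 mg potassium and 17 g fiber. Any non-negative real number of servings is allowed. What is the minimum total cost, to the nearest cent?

The cheapest plan sits at a corner of the feasible region — with two constraints it uses at most two foods.
edamame only: max(929/584, 17/7) = 2.429 servings → $1.82.
quinoa only: max(929/185, 17/5) = 5.022 servings → $4.52.
pasta only: max(929/74, 17/3) = 12.55 servings → $5.02.
lentils only: max(929/316, 17/6) = 2.94 servings → $2.65.
edamame + quinoa with both tight: 0.9231 servings and 2.108 servings → $2.59.
edamame + pasta with both tight: 1.239 servings and 2.776 servings → $2.04.
edamame + lentils with both tight: 0.1563 servings and 2.651 servings → $2.50.
quinoa + pasta: the both-tight solution has a negative serving — not a feasible corner.
quinoa + lentils with both targets exact would need a negative amount; discard.
pasta + lentils with both targets exact would need a negative amount; discard.
Cheapest feasible corner: $1.82.

$1.82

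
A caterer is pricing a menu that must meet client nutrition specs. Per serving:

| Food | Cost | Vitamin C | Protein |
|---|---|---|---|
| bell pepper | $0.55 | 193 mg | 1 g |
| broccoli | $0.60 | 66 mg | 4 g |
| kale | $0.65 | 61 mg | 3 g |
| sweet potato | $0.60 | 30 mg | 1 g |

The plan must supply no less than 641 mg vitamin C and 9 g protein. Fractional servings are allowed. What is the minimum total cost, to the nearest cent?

Compare the cost at each extreme point of the feasible region.
bell pepper only: max(641/193, 9/1) = 9 servings → $4.95.
broccoli only: max(641/66, 9/4) = 9.712 servings → $5.83.
kale only: max(641/61, 9/3) = 10.51 servings → $6.83.
sweet potato only: max(641/30, 9/1) = 21.37 servings → $12.82.
bell pepper + broccoli with both tight: 2.79 servings and 1.552 servings → $2.47.
bell pepper + kale with both tight: 2.653 servings and 2.116 servings → $2.83.
bell pepper + sweet potato with both tight: 2.276 servings and 6.724 servings → $5.29.
broccoli + kale: intersection lies outside the first quadrant.
broccoli + sweet potato: the both-tight solution has a negative serving — not a feasible corner.
kale + sweet potato: the both-tight solution has a negative serving — not a feasible corner.
The minimum over all feasible corners is $2.47.

$2.47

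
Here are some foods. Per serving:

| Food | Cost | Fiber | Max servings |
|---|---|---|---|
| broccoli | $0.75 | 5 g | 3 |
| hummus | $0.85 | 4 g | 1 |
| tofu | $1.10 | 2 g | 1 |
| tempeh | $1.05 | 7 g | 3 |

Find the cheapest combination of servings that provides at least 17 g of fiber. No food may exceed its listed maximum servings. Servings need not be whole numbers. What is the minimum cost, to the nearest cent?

Cost per g of fiber: broccoli $0.1500, tempeh $0.1500, hummus $0.2125, tofu $0.5500.
Take 3 servings of broccoli: +15.0 g fiber for $2.25 (total $2.25, still need 2.0 g).
Take 0.2857 servings of tempeh: +2.0 g fiber for $0.30 (total $2.55, still need 0.0 g).
Greedy by cheapest-per-g is optimal for a single linear constraint, so the minimum cost is $2.55.

$2.55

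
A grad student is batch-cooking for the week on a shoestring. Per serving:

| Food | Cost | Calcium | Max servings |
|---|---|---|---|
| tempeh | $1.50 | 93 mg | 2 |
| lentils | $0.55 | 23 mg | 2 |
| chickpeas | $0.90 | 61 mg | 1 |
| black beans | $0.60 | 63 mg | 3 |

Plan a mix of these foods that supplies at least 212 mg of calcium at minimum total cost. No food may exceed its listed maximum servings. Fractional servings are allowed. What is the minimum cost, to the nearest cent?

$2.14

Cost per mg of calcium: black beans $0.0095, chickpeas $0.0148, tempeh $0.0161, lentils $0.0239.
Take 3 servings of black beans: +189.0 mg calcium for $1.80 (total $1.80, still need 23.0 mg).
Take 0.377 servings of chickpeas: +23.0 mg calcium for $0.34 (total $2.14, still need 0.0 mg).
Greedy by cheapest-per-mg is optimal for a single linear constraint, so the minimum cost is $2.14.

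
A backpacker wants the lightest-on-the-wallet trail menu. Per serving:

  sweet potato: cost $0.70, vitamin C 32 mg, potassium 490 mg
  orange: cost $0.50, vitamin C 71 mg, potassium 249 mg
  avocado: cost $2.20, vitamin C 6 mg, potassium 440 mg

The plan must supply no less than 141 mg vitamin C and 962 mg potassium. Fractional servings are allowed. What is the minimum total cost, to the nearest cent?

$1.58

The cheapest plan sits at a corner of the feasible region — with two constraints it uses at most two foods.
sweet potato only: max(141/32, 962/490) = 4.406 servings → $3.08.
orange only: max(141/71, 962/249) = 3.863 servings → $1.93.
avocado only: max(141/6, 962/440) = 23.5 servings → $51.70.
sweet potato + orange with both tight: 1.238 servings and 1.428 servings → $1.58.
sweet potato + avocado: the both-tight solution has a negative serving — not a feasible corner.
orange + avocado with both tight: 1.892 servings and 1.116 servings → $3.40.
So the least-cost plan costs $1.58.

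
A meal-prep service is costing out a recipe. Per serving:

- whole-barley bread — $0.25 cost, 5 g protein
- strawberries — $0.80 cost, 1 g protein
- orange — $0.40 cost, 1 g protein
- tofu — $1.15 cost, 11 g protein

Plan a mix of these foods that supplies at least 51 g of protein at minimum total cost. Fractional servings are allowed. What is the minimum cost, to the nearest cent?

Cost per g of protein: whole-barley bread $0.0500, tofu $0.1045, orange $0.4000, strawberries $0.8000.
With no serving limits, use only whole-barley bread: 51 g / 5 g = 10.2 servings × $0.25 = $2.55.

$2.55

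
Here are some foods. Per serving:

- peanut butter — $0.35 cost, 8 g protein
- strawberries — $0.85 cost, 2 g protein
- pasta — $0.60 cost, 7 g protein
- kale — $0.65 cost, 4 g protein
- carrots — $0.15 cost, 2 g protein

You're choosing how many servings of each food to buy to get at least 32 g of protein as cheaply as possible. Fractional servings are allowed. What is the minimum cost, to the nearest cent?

$1.40

Cost per g of protein: peanut butter $0.0437, carrots $0.0750, pasta $0.0857, kale $0.1625, strawberries $0.4250.
With no serving limits, use only peanut butter: 32 g / 8 g = 4 servings × $0.35 = $1.40.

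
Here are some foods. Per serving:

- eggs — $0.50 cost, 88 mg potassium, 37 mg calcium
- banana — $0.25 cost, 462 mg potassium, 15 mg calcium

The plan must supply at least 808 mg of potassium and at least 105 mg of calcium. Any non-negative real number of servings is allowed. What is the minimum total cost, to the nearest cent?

Compare the cost at each extreme point of the feasible region.
eggs only: max(808/88, 105/37) = 9.182 servings → $4.59.
banana only: max(808/462, 105/15) = 7 servings → $1.75.
eggs + banana with both tight: 2.307 servings and 1.309 servings → $1.48.
Cheapest feasible corner: $1.48.

$1.48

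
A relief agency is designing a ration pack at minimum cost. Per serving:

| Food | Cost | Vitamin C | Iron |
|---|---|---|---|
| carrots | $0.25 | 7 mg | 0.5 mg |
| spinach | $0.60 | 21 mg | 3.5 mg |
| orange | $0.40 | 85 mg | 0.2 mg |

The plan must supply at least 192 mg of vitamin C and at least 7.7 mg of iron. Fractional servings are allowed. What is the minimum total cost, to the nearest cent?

The cheapest plan sits at a corner of the feasible region — with two constraints it uses at most two foods.
carrots only: max(192/7, 7.7/0.5) = 27.43 servings → $6.86.
spinach only: max(192/21, 7.7/3.5) = 9.143 servings → $5.49.
orange only: max(192/85, 7.7/0.2) = 38.5 servings → $15.40.
carrots + spinach: intersection lies outside the first quadrant.
carrots + orange with both tight: 14.99 servings and 1.024 servings → $4.16.
spinach + orange with both tight: 2.101 servings and 1.74 servings → $1.96.
Cheapest feasible corner: $1.96.

$1.96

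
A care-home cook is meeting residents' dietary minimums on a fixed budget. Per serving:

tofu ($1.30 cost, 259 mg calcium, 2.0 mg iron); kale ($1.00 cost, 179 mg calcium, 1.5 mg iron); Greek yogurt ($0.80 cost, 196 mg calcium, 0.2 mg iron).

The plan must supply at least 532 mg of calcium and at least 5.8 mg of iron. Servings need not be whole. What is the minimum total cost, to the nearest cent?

$3.77

An LP optimum is at a vertex; with two nutrient constraints at most two foods are used. Check each candidate.
tofu only: max(532/259, 5.8/2.0) = 2.9 servings → $3.77.
kale only: max(532/179, 5.8/1.5) = 3.867 servings → $3.87.
Greek yogurt only: max(532/196, 5.8/0.2) = 29 servings → $23.20.
tofu + kale: intersection lies outside the first quadrant.
tofu + Greek yogurt: intersection lies outside the first quadrant.
kale + Greek yogurt with both targets exact would need a negative amount; discard.
The minimum over all feasible corners is $3.77.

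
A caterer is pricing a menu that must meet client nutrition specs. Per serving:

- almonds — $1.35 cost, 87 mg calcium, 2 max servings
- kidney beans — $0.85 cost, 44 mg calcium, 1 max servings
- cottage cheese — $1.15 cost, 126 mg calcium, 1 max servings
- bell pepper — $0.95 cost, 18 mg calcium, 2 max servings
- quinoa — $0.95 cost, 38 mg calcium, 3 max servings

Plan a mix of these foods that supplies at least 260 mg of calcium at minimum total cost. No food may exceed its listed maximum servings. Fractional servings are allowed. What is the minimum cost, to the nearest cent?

Cost per mg of calcium: cottage cheese $0.0091, almonds $0.0155, kidney beans $0.0193, quinoa $0.0250, bell pepper $0.0528.
Take 1 serving of cottage cheese: +126.0 mg calcium for $1.15 (total $1.15, still need 134.0 mg).
Take 1.54 servings of almonds: +134.0 mg calcium for $2.08 (total $3.23, still need 0.0 mg).
Greedy by cheapest-per-mg is optimal for a single linear constraint, so the minimum cost is $3.23.

$3.23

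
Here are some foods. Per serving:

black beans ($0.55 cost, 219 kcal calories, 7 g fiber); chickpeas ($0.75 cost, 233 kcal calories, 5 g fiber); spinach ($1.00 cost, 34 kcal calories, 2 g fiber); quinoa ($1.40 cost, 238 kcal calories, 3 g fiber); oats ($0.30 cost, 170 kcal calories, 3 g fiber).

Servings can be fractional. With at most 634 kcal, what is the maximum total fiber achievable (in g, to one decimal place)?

Fiber per kcal: spinach 0.05882, black beans 0.03196, chickpeas 0.02146, oats 0.01765, quinoa 0.01261.
With no serving limits, spend the whole calories allowance on spinach: 634 kcal / 34 kcal × 2 g = 37.3 g.

37.3 g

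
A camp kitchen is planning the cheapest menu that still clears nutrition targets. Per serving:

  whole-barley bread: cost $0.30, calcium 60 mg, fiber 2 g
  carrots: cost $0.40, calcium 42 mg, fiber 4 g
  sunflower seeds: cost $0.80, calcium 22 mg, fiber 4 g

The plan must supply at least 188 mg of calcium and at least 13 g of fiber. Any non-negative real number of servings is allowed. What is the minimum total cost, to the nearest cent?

This is a tiny linear program; its minimum lies at a vertex of the feasible set. List the vertices and price them.
whole-barley bread only: max(188/60, 13/2) = 6.5 servings → $1.95.
carrots only: max(188/42, 13/4) = 4.476 servings → $1.79.
sunflower seeds only: max(188/22, 13/4) = 8.545 servings → $6.84.
whole-barley bread + carrots with both tight: 1.321 servings and 2.59 servings → $1.43.
whole-barley bread + sunflower seeds with both tight: 2.378 servings and 2.061 servings → $2.36.
carrots + sunflower seeds: intersection lies outside the first quadrant.
Cheapest feasible corner: $1.43.

$1.43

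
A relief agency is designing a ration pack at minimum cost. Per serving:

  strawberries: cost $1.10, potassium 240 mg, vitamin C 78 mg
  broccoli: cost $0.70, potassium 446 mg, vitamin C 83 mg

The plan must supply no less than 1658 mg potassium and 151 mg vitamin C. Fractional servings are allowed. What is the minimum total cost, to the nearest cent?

At the optimum either one food covers both requirements or two foods hit both targets exactly; no other combination can be cheaper.
strawberries only: max(1658/240, 151/78) = 6.908 servings → $7.60.
broccoli only: max(1658/446, 151/83) = 3.717 servings → $2.60.
strawberries + broccoli: intersection lies outside the first quadrant.
Cheapest feasible corner: $2.60.

$2.60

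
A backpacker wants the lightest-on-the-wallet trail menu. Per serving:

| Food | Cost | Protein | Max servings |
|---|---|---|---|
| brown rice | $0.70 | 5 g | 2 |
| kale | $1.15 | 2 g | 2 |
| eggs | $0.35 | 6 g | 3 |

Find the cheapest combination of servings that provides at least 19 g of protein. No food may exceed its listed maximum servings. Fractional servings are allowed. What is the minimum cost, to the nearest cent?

$1.19

Cost per g of protein: eggs $0.0583, brown rice $0.1400, kale $0.5750.
Take 3 servings of eggs: +18.0 g protein for $1.05 (total $1.05, still need 1.0 g).
Take 0.2 servings of brown rice: +1.0 g protein for $0.14 (total $1.19, still need 0.0 g).
Greedy by cheapest-per-g is optimal for a single linear constraint, so the minimum cost is $1.19.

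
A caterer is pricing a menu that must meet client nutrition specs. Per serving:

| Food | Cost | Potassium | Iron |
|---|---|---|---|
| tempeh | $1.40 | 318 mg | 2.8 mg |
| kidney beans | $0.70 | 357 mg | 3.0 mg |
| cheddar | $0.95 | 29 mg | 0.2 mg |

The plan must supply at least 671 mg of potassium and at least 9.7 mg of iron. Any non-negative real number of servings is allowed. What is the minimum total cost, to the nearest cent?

$2.26

The cheapest plan sits at a corner of the feasible region — with two constraints it uses at most two foods.
tempeh only: max(671/318, 9.7/2.8) = 3.464 servings → $4.85.
kidney beans only: max(671/357, 9.7/3.0) = 3.233 servings → $2.26.
cheddar only: max(671/29, 9.7/0.2) = 48.5 servings → $46.08.
tempeh + kidney beans: the both-tight solution has a negative serving — not a feasible corner.
tempeh + cheddar with both targets exact would need a negative amount; discard.
kidney beans + cheddar: the both-tight solution has a negative serving — not a feasible corner.
Cheapest feasible corner: $2.26.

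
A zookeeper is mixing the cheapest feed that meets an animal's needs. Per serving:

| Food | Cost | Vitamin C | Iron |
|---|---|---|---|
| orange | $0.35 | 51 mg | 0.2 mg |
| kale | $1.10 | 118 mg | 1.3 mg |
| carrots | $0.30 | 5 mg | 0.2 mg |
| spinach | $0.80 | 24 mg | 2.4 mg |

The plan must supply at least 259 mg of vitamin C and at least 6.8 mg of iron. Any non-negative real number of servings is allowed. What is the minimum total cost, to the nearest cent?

$3.37

Minimising a linear cost over {vitamin C ≥ 259, iron ≥ 6.8, servings ≥ 0} — the optimum is at a vertex, using one or two foods.
orange only: max(259/51, 6.8/0.2) = 34 servings → $11.90.
kale only: max(259/118, 6.8/1.3) = 5.231 servings → $5.75.
carrots only: max(259/5, 6.8/0.2) = 51.8 servings → $15.54.
spinach only: max(259/24, 6.8/2.4) = 10.79 servings → $8.63.
orange + kale with both targets exact would need a negative amount; discard.
orange + carrots with both tight: 1.935 servings and 32.07 servings → $10.30.
orange + spinach with both tight: 3.898 servings and 2.509 servings → $3.37.
kale + carrots with both tight: 1.041 servings and 27.23 servings → $9.32.
kale + spinach with both tight: 1.819 servings and 1.848 servings → $3.48.
carrots + spinach: the both-tight solution has a negative serving — not a feasible corner.
Cheapest feasible corner: $3.37.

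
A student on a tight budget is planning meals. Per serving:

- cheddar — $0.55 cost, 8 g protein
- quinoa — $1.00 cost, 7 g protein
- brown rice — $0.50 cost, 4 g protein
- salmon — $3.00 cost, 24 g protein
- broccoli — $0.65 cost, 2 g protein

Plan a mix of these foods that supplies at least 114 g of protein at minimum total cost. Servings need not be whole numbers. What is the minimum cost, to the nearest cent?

$7.84

Cost per g of protein: cheddar $0.0688, brown rice $0.1250, salmon $0.1250, quinoa $0.1429, broccoli $0.3250.
With no serving limits, use only cheddar: 114 g / 8 g = 14.25 servings × $0.55 = $7.84.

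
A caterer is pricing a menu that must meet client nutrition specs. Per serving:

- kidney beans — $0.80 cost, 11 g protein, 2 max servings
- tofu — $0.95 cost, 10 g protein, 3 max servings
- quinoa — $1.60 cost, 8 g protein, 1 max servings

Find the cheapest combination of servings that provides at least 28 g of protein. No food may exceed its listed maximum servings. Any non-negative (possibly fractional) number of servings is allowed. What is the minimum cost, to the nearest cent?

Cost per g of protein: kidney beans $0.0727, tofu $0.0950, quinoa $0.2000.
Take 2 servings of kidney beans: +22.0 g protein for $1.60 (total $1.60, still need 6.0 g).
Take 0.6 servings of tofu: +6.0 g protein for $0.57 (total $2.17, still need 0.0 g).
Greedy by cheapest-per-g is optimal for a single linear constraint, so the minimum cost is $2.17.

$2.17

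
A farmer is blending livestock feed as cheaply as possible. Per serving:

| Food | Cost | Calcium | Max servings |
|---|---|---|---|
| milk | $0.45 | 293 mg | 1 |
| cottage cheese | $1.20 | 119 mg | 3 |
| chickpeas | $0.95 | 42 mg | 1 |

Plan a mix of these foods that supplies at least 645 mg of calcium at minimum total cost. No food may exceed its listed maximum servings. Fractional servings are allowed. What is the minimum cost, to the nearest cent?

Cost per mg of calcium: milk $0.0015, cottage cheese $0.0101, chickpeas $0.0226.
Take 1 serving of milk: +293.0 mg calcium for $0.45 (total $0.45, still need 352.0 mg).
Take 2.958 servings of cottage cheese: +352.0 mg calcium for $3.55 (total $4.00, still need 0.0 mg).
Greedy by cheapest-per-mg is optimal for a single linear constraint, so the minimum cost is $4.00.

$4.00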